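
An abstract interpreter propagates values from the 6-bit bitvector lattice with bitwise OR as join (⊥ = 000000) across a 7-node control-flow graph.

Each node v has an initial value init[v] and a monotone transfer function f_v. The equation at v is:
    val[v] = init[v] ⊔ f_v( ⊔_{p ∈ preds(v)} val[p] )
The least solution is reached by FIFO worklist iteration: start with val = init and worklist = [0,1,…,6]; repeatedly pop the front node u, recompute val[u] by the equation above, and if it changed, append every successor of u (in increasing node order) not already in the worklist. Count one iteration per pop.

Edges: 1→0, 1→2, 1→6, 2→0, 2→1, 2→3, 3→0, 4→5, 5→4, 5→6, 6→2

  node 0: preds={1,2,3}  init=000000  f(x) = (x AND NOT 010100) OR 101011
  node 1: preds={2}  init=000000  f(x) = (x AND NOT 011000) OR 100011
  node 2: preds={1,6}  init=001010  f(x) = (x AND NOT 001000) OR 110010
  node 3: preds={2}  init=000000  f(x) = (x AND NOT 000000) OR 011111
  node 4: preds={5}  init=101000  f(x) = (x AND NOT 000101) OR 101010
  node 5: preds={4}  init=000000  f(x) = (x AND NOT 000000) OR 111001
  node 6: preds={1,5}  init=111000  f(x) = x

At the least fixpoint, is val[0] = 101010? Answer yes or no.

Trace (12 dequeues):
  [1] u=0 | in 001010 | out 101011 | prev 000000 | push {}
  [2] u=1 | in 001010 | out 100011 | prev 000000 | push {0}
  [3] u=2 | in 111011 | out 111011 | prev 001010 | push {1}
  [4] u=3 | in 111011 | out 111111 | prev 000000 | push {}
  [5] u=4 | in 000000 | out 101010 | prev 101000 | push {}
  [6] u=5 | in 101010 | out 111011 | prev 000000 | push {4}
  [7] u=6 | in 111011 | out 111011 | prev 111000 | push {2}
  [8] u=0 | in 111111 | out 101011 | ==
  [9] u=1 | in 111011 | out 100011 | ==
  [10] u=4 | in 111011 | out 111010 | prev 101010 | push {5}
  [11] u=2 | in 111011 | out 111011 | ==
  [12] u=5 | in 111010 | out 111011 | ==

Converged values:
  [0] 101011
  [1] 100011
  [2] 111011
  [3] 111111
  [4] 111010
  [5] 111011
  [6] 111011

no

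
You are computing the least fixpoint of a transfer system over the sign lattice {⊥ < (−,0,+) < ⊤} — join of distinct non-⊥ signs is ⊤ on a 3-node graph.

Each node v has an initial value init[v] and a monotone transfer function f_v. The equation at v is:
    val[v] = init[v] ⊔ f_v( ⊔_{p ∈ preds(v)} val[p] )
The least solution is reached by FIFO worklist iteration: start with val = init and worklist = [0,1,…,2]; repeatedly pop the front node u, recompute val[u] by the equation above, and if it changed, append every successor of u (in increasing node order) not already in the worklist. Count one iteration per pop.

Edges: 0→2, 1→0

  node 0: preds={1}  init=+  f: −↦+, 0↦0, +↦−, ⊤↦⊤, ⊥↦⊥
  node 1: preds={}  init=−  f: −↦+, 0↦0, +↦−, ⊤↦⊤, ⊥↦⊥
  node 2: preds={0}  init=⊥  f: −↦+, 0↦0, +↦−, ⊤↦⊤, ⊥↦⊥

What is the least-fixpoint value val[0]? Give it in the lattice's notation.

+

Iteration log — 3 steps:
  step 1. node 0  ⊔preds=−  new=+  stable
  step 2. node 1  ⊔preds=⊥  new=−  stable
  step 3. node 2  ⊔preds=+  new=−  old=⊥  +wl: 

Least fixpoint reached:
  node 0: +
  node 1: −
  node 2: −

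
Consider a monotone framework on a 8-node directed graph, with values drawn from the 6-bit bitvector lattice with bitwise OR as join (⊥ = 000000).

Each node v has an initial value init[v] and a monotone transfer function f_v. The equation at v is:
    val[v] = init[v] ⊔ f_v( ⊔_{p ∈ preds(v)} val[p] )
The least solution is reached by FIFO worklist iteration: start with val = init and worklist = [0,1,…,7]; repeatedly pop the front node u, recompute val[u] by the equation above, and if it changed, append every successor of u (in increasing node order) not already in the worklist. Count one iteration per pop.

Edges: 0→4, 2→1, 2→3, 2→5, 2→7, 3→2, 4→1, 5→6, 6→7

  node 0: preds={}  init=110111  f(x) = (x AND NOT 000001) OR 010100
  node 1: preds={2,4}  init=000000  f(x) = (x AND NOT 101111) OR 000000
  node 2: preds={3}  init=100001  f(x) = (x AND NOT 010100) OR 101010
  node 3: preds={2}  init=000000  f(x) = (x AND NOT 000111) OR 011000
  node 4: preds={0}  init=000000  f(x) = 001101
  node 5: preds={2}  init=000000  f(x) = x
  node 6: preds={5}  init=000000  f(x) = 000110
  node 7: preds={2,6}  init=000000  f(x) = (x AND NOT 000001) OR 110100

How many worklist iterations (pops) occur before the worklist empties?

Worklist (10 pops):
  #1 pop 0: in=000000 → 110111 (no change)
  #2 pop 1: in=100001 → 000000 (no change)
  #3 pop 2: in=000000 → 101011 (was 100001); enqueue [1]
  #4 pop 3: in=101011 → 111000 (was 000000); enqueue [2]
  #5 pop 4: in=110111 → 001101 (was 000000); enqueue []
  #6 pop 5: in=101011 → 101011 (was 000000); enqueue []
  #7 pop 6: in=101011 → 000110 (was 000000); enqueue []
  #8 pop 7: in=101111 → 111110 (was 000000); enqueue []
  #9 pop 1: in=101111 → 000000 (no change)
  #10 pop 2: in=111000 → 101011 (no change)

Fixpoint:
  val[0] = 110111
  val[1] = 000000
  val[2] = 101011
  val[3] = 111000
  val[4] = 001101
  val[5] = 101011
  val[6] = 000110
  val[7] = 111110

10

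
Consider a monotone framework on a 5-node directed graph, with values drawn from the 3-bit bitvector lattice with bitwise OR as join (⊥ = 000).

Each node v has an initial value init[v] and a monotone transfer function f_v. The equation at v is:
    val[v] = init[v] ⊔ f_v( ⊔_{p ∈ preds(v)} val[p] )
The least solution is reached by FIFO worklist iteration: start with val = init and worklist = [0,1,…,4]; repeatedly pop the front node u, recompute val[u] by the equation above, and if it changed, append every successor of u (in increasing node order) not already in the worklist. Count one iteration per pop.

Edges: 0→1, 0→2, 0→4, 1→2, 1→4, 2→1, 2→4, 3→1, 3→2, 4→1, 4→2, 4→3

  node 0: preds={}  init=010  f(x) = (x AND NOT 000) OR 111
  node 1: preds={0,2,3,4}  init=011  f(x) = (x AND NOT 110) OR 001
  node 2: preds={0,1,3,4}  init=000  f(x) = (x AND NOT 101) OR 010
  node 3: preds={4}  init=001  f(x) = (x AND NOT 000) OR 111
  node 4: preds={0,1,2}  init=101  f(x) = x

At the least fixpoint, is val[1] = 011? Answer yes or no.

yes

Iteration log — 8 steps:
  step 1. node 0  ⊔preds=000  new=111  old=010  +wl: 
  step 2. node 1  ⊔preds=111  new=011  stable
  step 3. node 2  ⊔preds=111  new=010  old=000  +wl: 1
  step 4. node 3  ⊔preds=101  new=111  old=001  +wl: 2
  step 5. node 4  ⊔preds=111  new=111  old=101  +wl: 3
  step 6. node 1  ⊔preds=111  new=011  stable
  step 7. node 2  ⊔preds=111  new=010  stable
  step 8. node 3  ⊔preds=111  new=111  stable

Least fixpoint reached:
  node 0: 111
  node 1: 011
  node 2: 010
  node 3: 111
  node 4: 111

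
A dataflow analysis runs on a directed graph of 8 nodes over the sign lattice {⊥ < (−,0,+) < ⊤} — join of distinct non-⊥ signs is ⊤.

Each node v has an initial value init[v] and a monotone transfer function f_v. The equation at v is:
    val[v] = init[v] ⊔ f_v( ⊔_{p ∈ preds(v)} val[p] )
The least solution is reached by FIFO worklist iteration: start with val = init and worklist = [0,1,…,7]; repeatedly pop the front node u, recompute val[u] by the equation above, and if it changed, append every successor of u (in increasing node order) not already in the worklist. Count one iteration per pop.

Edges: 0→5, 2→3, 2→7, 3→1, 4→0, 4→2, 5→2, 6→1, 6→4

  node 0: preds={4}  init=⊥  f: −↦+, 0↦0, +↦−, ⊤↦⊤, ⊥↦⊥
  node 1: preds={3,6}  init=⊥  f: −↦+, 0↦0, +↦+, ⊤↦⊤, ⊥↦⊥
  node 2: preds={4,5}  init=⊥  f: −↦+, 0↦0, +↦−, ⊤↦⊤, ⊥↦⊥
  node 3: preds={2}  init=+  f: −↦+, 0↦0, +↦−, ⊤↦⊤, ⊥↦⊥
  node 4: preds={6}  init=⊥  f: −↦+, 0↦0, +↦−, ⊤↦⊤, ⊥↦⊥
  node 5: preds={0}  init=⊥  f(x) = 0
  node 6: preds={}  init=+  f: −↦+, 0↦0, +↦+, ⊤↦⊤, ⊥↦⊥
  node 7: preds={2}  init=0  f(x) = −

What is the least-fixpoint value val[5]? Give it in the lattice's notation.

Iteration log — 14 steps:
  step 1. node 0  ⊔preds=⊥  new=⊥  stable
  step 2. node 1  ⊔preds=+  new=+  old=⊥  +wl: 
  step 3. node 2  ⊔preds=⊥  new=⊥  stable
  step 4. node 3  ⊔preds=⊥  new=+  stable
  step 5. node 4  ⊔preds=+  new=−  old=⊥  +wl: 0,2
  step 6. node 5  ⊔preds=⊥  new=0  old=⊥  +wl: 
  step 7. node 6  ⊔preds=⊥  new=+  stable
  step 8. node 7  ⊔preds=⊥  new=⊤  old=0  +wl: 
  step 9. node 0  ⊔preds=−  new=+  old=⊥  +wl: 5
  step 10. node 2  ⊔preds=⊤  new=⊤  old=⊥  +wl: 3,7
  step 11. node 5  ⊔preds=+  new=0  stable
  step 12. node 3  ⊔preds=⊤  new=⊤  old=+  +wl: 1
  step 13. node 7  ⊔preds=⊤  new=⊤  stable
  step 14. node 1  ⊔preds=⊤  new=⊤  old=+  +wl: 

Least fixpoint reached:
  node 0: +
  node 1: ⊤
  node 2: ⊤
  node 3: ⊤
  node 4: −
  node 5: 0
  node 6: +
  node 7: ⊤

0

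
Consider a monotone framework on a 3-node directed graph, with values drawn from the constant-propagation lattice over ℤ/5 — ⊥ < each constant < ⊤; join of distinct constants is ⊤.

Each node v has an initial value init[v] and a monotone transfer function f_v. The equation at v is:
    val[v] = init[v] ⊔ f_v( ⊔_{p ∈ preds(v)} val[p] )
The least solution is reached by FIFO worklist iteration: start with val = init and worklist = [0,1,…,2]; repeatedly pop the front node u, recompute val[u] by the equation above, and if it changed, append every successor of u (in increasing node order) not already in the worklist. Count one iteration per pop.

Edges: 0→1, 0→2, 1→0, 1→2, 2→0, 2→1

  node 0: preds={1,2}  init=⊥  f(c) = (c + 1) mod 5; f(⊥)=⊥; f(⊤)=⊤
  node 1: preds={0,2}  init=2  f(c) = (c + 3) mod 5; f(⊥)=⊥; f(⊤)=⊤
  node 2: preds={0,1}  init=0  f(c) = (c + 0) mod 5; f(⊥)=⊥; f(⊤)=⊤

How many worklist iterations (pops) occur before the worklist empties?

5

Iteration log — 5 steps:
  step 1. node 0  ⊔preds=⊤  new=⊤  old=⊥  +wl: 
  step 2. node 1  ⊔preds=⊤  new=⊤  old=2  +wl: 0
  step 3. node 2  ⊔preds=⊤  new=⊤  old=0  +wl: 1
  step 4. node 0  ⊔preds=⊤  new=⊤  stable
  step 5. node 1  ⊔preds=⊤  new=⊤  stable

Least fixpoint reached:
  node 0: ⊤
  node 1: ⊤
  node 2: ⊤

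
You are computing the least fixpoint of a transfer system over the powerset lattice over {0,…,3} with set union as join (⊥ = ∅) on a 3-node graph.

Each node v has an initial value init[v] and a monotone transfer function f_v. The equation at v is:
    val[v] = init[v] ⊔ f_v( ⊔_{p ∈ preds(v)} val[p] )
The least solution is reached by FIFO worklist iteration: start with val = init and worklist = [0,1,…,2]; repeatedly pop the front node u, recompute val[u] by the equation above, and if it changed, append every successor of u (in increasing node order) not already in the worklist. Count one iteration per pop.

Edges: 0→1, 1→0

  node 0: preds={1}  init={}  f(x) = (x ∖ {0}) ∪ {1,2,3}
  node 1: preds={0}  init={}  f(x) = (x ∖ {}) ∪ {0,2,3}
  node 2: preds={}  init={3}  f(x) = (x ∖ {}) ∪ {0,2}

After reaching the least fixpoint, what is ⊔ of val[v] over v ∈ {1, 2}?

{0,1,2,3}

Iteration log — 4 steps:
  step 1. node 0  ⊔preds={}  new={1,2,3}  old={}  +wl: 
  step 2. node 1  ⊔preds={1,2,3}  new={0,1,2,3}  old={}  +wl: 0
  step 3. node 2  ⊔preds={}  new={0,2,3}  old={3}  +wl: 
  step 4. node 0  ⊔preds={0,1,2,3}  new={1,2,3}  stable

Least fixpoint reached:
  node 0: {1,2,3}
  node 1: {0,1,2,3}
  node 2: {0,2,3}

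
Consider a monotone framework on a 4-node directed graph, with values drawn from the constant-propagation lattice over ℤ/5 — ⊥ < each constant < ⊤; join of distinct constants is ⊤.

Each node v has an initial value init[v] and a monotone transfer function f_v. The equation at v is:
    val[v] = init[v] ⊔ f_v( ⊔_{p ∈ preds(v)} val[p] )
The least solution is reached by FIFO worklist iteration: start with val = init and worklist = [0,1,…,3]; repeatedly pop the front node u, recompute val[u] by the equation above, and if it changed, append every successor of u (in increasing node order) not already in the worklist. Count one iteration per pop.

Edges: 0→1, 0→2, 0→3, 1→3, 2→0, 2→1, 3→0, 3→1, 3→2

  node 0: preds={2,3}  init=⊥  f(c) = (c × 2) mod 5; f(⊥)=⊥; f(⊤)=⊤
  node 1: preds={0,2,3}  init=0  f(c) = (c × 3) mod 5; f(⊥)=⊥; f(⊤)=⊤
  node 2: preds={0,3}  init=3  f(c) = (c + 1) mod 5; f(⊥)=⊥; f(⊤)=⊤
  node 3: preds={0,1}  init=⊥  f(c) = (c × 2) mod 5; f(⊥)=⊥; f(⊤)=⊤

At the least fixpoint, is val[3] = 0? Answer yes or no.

no

Iteration log — 8 steps:
  step 1. node 0  ⊔preds=3  new=1  old=⊥  +wl: 
  step 2. node 1  ⊔preds=⊤  new=⊤  old=0  +wl: 
  step 3. node 2  ⊔preds=1  new=⊤  old=3  +wl: 0,1
  step 4. node 3  ⊔preds=⊤  new=⊤  old=⊥  +wl: 2
  step 5. node 0  ⊔preds=⊤  new=⊤  old=1  +wl: 3
  step 6. node 1  ⊔preds=⊤  new=⊤  stable
  step 7. node 2  ⊔preds=⊤  new=⊤  stable
  step 8. node 3  ⊔preds=⊤  new=⊤  stable

Least fixpoint reached:
  node 0: ⊤
  node 1: ⊤
  node 2: ⊤
  node 3: ⊤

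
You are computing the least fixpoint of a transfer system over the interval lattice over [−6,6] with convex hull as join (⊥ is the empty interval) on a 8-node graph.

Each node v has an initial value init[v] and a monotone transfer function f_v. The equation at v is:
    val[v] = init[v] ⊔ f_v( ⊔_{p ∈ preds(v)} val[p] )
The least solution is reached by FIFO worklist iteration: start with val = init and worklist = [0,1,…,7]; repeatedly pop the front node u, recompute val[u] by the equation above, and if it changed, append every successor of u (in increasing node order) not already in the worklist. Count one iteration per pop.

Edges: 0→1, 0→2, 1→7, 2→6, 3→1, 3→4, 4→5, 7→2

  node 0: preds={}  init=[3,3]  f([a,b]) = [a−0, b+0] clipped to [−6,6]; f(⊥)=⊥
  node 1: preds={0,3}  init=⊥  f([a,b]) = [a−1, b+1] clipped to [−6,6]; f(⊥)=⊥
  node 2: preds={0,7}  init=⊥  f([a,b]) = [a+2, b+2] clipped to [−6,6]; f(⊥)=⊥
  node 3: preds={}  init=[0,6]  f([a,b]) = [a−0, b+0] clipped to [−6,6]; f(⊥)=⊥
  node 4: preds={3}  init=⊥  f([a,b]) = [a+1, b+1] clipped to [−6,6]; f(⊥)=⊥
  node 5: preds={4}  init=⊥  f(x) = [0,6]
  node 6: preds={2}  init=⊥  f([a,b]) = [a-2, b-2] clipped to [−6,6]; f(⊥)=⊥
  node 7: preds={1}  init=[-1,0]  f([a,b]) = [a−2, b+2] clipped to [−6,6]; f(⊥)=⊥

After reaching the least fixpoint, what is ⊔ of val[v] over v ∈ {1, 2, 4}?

[-1,6]

Iteration log — 10 steps:
  step 1. node 0  ⊔preds=⊥  new=[3,3]  stable
  step 2. node 1  ⊔preds=[0,6]  new=[-1,6]  old=⊥  +wl: 
  step 3. node 2  ⊔preds=[-1,3]  new=[1,5]  old=⊥  +wl: 
  step 4. node 3  ⊔preds=⊥  new=[0,6]  stable
  step 5. node 4  ⊔preds=[0,6]  new=[1,6]  old=⊥  +wl: 
  step 6. node 5  ⊔preds=[1,6]  new=[0,6]  old=⊥  +wl: 
  step 7. node 6  ⊔preds=[1,5]  new=[-1,3]  old=⊥  +wl: 
  step 8. node 7  ⊔preds=[-1,6]  new=[-3,6]  old=[-1,0]  +wl: 2
  step 9. node 2  ⊔preds=[-3,6]  new=[-1,6]  old=[1,5]  +wl: 6
  step 10. node 6  ⊔preds=[-1,6]  new=[-3,4]  old=[-1,3]  +wl: 

Least fixpoint reached:
  node 0: [3,3]
  node 1: [-1,6]
  node 2: [-1,6]
  node 3: [0,6]
  node 4: [1,6]
  node 5: [0,6]
  node 6: [-3,4]
  node 7: [-3,6]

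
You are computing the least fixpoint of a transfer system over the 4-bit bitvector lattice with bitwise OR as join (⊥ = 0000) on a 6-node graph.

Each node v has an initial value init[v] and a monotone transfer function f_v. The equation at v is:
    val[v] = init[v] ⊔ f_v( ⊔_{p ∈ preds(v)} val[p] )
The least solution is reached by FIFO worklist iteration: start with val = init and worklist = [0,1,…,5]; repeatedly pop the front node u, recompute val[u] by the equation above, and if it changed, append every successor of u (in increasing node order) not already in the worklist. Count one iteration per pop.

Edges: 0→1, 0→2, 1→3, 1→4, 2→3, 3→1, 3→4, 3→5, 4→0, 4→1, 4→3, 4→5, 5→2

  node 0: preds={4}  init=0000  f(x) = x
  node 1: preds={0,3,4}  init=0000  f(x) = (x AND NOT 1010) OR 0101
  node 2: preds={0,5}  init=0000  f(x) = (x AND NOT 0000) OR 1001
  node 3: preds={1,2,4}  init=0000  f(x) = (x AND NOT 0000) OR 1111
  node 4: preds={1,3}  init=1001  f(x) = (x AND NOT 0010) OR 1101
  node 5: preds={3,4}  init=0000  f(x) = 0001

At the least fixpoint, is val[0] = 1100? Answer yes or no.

no

Trace (12 dequeues):
  [1] u=0 | in 1001 | out 1001 | prev 0000 | push {}
  [2] u=1 | in 1001 | out 0101 | prev 0000 | push {}
  [3] u=2 | in 1001 | out 1001 | prev 0000 | push {}
  [4] u=3 | in 1101 | out 1111 | prev 0000 | push {1}
  [5] u=4 | in 1111 | out 1101 | prev 1001 | push {0,3}
  [6] u=5 | in 1111 | out 0001 | prev 0000 | push {2}
  [7] u=1 | in 1111 | out 0101 | ==
  [8] u=0 | in 1101 | out 1101 | prev 1001 | push {1}
  [9] u=3 | in 1101 | out 1111 | ==
  [10] u=2 | in 1101 | out 1101 | prev 1001 | push {3}
  [11] u=1 | in 1111 | out 0101 | ==
  [12] u=3 | in 1101 | out 1111 | ==

Converged values:
  [0] 1101
  [1] 0101
  [2] 1101
  [3] 1111
  [4] 1101
  [5] 0001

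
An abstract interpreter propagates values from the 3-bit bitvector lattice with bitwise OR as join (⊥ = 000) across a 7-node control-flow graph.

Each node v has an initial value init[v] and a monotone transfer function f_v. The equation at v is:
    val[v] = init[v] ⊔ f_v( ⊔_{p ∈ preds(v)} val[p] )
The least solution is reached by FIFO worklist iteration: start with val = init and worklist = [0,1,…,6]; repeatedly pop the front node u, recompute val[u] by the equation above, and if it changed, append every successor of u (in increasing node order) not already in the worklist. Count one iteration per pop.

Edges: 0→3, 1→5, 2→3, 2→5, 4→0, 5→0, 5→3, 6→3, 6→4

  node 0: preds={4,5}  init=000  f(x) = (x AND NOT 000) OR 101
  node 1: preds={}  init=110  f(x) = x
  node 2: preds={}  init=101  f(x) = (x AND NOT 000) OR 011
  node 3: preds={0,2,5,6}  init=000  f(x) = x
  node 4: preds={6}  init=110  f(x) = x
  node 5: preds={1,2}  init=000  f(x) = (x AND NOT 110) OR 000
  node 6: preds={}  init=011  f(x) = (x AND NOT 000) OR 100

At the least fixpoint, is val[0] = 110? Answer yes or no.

Trace (10 dequeues):
  [1] u=0 | in 110 | out 111 | prev 000 | push {}
  [2] u=1 | in 000 | out 110 | ==
  [3] u=2 | in 000 | out 111 | prev 101 | push {}
  [4] u=3 | in 111 | out 111 | prev 000 | push {}
  [5] u=4 | in 011 | out 111 | prev 110 | push {0}
  [6] u=5 | in 111 | out 001 | prev 000 | push {3}
  [7] u=6 | in 000 | out 111 | prev 011 | push {4}
  [8] u=0 | in 111 | out 111 | ==
  [9] u=3 | in 111 | out 111 | ==
  [10] u=4 | in 111 | out 111 | ==

Converged values:
  [0] 111
  [1] 110
  [2] 111
  [3] 111
  [4] 111
  [5] 001
  [6] 111

no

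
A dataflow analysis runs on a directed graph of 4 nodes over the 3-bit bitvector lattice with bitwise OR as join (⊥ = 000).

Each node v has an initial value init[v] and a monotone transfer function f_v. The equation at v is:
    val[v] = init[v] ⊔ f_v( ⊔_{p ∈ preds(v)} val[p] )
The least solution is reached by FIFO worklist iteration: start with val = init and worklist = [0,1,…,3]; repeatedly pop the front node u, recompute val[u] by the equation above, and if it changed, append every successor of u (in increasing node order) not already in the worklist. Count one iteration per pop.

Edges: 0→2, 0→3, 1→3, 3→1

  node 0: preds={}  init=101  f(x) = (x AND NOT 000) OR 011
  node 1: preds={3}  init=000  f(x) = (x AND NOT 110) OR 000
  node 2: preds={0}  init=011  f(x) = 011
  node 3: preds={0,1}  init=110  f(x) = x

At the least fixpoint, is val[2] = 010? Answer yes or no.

no

Trace (6 dequeues):
  [1] u=0 | in 000 | out 111 | prev 101 | push {}
  [2] u=1 | in 110 | out 000 | ==
  [3] u=2 | in 111 | out 011 | ==
  [4] u=3 | in 111 | out 111 | prev 110 | push {1}
  [5] u=1 | in 111 | out 001 | prev 000 | push {3}
  [6] u=3 | in 111 | out 111 | ==

Converged values:
  [0] 111
  [1] 001
  [2] 011
  [3] 111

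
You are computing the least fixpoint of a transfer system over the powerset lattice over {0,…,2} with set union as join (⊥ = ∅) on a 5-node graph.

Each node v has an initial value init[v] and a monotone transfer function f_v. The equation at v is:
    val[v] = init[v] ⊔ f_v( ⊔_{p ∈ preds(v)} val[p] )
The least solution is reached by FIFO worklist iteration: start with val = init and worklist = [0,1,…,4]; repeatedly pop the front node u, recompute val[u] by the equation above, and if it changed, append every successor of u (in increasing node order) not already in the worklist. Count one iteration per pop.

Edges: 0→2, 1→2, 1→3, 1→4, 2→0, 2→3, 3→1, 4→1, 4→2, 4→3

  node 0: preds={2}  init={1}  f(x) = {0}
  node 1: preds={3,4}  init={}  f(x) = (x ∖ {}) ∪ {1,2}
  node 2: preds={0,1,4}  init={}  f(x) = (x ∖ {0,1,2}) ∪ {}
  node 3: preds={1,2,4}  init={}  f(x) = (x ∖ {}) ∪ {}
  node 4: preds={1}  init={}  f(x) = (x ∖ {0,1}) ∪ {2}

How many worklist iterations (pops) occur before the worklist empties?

Trace (8 dequeues):
  [1] u=0 | in {} | out {0,1} | prev {1} | push {}
  [2] u=1 | in {} | out {1,2} | prev {} | push {}
  [3] u=2 | in {0,1,2} | out {} | ==
  [4] u=3 | in {1,2} | out {1,2} | prev {} | push {1}
  [5] u=4 | in {1,2} | out {2} | prev {} | push {2,3}
  [6] u=1 | in {1,2} | out {1,2} | ==
  [7] u=2 | in {0,1,2} | out {} | ==
  [8] u=3 | in {1,2} | out {1,2} | ==

Converged values:
  [0] {0,1}
  [1] {1,2}
  [2] {}
  [3] {1,2}
  [4] {2}

8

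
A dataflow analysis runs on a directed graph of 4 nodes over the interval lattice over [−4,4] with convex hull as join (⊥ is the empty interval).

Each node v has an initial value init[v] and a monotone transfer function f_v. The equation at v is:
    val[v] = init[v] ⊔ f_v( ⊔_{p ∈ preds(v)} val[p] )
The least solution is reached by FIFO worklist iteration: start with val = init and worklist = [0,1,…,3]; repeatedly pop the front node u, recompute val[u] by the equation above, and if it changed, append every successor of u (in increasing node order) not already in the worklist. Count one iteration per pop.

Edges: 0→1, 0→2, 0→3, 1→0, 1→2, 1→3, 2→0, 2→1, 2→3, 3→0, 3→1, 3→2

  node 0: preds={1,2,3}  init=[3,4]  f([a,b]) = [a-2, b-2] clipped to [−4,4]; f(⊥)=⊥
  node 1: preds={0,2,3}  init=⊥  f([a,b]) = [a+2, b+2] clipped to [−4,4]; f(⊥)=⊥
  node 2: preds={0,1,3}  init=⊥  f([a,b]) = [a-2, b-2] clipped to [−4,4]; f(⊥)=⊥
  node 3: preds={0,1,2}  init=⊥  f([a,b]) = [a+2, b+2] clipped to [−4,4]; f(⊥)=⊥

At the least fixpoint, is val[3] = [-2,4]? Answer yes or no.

Trace (15 dequeues):
  [1] u=0 | in ⊥ | out [3,4] | ==
  [2] u=1 | in [3,4] | out [4,4] | prev ⊥ | push {0}
  [3] u=2 | in [3,4] | out [1,2] | prev ⊥ | push {1}
  [4] u=3 | in [1,4] | out [3,4] | prev ⊥ | push {2}
  [5] u=0 | in [1,4] | out [-1,4] | prev [3,4] | push {3}
  [6] u=1 | in [-1,4] | out [1,4] | prev [4,4] | push {0}
  [7] u=2 | in [-1,4] | out [-3,2] | prev [1,2] | push {1}
  [8] u=3 | in [-3,4] | out [-1,4] | prev [3,4] | push {2}
  [9] u=0 | in [-3,4] | out [-4,4] | prev [-1,4] | push {3}
  [10] u=1 | in [-4,4] | out [-2,4] | prev [1,4] | push {0}
  [11] u=2 | in [-4,4] | out [-4,2] | prev [-3,2] | push {1}
  [12] u=3 | in [-4,4] | out [-2,4] | prev [-1,4] | push {2}
  [13] u=0 | in [-4,4] | out [-4,4] | ==
  [14] u=1 | in [-4,4] | out [-2,4] | ==
  [15] u=2 | in [-4,4] | out [-4,2] | ==

Converged values:
  [0] [-4,4]
  [1] [-2,4]
  [2] [-4,2]
  [3] [-2,4]

yes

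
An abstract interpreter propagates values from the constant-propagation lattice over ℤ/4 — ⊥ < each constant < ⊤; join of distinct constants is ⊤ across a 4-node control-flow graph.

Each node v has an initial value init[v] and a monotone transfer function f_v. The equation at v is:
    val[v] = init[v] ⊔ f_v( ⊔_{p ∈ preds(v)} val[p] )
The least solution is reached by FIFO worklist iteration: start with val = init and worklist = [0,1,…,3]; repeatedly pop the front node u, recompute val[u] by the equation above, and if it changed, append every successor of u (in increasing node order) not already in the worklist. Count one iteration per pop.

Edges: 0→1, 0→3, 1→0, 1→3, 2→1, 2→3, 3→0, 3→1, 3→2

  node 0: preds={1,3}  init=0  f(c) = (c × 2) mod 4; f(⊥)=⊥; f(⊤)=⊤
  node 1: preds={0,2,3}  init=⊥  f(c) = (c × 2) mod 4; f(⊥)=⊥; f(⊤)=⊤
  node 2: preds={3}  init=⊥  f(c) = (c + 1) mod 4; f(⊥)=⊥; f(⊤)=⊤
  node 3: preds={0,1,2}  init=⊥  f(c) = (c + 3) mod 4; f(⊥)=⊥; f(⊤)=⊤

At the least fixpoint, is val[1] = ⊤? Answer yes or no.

Iteration log — 13 steps:
  step 1. node 0  ⊔preds=⊥  new=0  stable
  step 2. node 1  ⊔preds=0  new=0  old=⊥  +wl: 0
  step 3. node 2  ⊔preds=⊥  new=⊥  stable
  step 4. node 3  ⊔preds=0  new=3  old=⊥  +wl: 1,2
  step 5. node 0  ⊔preds=⊤  new=⊤  old=0  +wl: 3
  step 6. node 1  ⊔preds=⊤  new=⊤  old=0  +wl: 0
  step 7. node 2  ⊔preds=3  new=0  old=⊥  +wl: 1
  step 8. node 3  ⊔preds=⊤  new=⊤  old=3  +wl: 2
  step 9. node 0  ⊔preds=⊤  new=⊤  stable
  step 10. node 1  ⊔preds=⊤  new=⊤  stable
  step 11. node 2  ⊔preds=⊤  new=⊤  old=0  +wl: 1,3
  step 12. node 1  ⊔preds=⊤  new=⊤  stable
  step 13. node 3  ⊔preds=⊤  new=⊤  stable

Least fixpoint reached:
  node 0: ⊤
  node 1: ⊤
  node 2: ⊤
  node 3: ⊤

yes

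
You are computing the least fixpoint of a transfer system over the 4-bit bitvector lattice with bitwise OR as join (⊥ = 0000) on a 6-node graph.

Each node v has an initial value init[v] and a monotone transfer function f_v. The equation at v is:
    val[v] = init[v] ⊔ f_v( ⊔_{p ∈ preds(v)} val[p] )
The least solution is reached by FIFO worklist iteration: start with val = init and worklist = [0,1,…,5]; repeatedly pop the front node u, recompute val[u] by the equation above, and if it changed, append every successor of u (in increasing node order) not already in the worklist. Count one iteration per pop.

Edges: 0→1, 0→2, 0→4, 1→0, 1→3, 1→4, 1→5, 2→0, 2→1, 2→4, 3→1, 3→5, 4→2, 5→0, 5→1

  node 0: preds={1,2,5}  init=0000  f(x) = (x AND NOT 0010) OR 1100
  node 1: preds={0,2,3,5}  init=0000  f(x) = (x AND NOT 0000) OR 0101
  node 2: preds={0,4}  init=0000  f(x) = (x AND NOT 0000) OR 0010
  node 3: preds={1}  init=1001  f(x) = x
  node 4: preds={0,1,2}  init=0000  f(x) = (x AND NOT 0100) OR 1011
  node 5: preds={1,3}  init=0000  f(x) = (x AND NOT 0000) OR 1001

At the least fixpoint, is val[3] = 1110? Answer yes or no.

Trace (15 dequeues):
  [1] u=0 | in 0000 | out 1100 | prev 0000 | push {}
  [2] u=1 | in 1101 | out 1101 | prev 0000 | push {0}
  [3] u=2 | in 1100 | out 1110 | prev 0000 | push {1}
  [4] u=3 | in 1101 | out 1101 | prev 1001 | push {}
  [5] u=4 | in 1111 | out 1011 | prev 0000 | push {2}
  [6] u=5 | in 1101 | out 1101 | prev 0000 | push {}
  [7] u=0 | in 1111 | out 1101 | prev 1100 | push {4}
  [8] u=1 | in 1111 | out 1111 | prev 1101 | push {0,3,5}
  [9] u=2 | in 1111 | out 1111 | prev 1110 | push {1}
  [10] u=4 | in 1111 | out 1011 | ==
  [11] u=0 | in 1111 | out 1101 | ==
  [12] u=3 | in 1111 | out 1111 | prev 1101 | push {}
  [13] u=5 | in 1111 | out 1111 | prev 1101 | push {0}
  [14] u=1 | in 1111 | out 1111 | ==
  [15] u=0 | in 1111 | out 1101 | ==

Converged values:
  [0] 1101
  [1] 1111
  [2] 1111
  [3] 1111
  [4] 1011
  [5] 1111

no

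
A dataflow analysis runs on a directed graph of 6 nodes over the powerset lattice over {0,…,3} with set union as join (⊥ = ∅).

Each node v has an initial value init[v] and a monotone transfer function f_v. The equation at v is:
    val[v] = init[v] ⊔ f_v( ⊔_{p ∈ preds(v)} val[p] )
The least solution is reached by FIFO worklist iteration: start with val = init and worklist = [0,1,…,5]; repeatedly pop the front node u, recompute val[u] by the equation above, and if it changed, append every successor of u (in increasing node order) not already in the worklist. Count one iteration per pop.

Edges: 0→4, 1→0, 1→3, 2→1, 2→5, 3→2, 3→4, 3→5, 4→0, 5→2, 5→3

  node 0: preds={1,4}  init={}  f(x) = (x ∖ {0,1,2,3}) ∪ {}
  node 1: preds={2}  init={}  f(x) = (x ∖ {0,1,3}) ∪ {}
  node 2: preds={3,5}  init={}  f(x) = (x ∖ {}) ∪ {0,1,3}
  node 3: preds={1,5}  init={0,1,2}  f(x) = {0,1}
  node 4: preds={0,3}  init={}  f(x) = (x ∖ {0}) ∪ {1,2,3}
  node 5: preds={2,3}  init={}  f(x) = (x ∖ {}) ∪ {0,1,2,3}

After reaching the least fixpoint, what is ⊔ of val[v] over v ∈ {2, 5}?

Trace (10 dequeues):
  [1] u=0 | in {} | out {} | ==
  [2] u=1 | in {} | out {} | ==
  [3] u=2 | in {0,1,2} | out {0,1,2,3} | prev {} | push {1}
  [4] u=3 | in {} | out {0,1,2} | ==
  [5] u=4 | in {0,1,2} | out {1,2,3} | prev {} | push {0}
  [6] u=5 | in {0,1,2,3} | out {0,1,2,3} | prev {} | push {2,3}
  [7] u=1 | in {0,1,2,3} | out {2} | prev {} | push {}
  [8] u=0 | in {1,2,3} | out {} | ==
  [9] u=2 | in {0,1,2,3} | out {0,1,2,3} | ==
  [10] u=3 | in {0,1,2,3} | out {0,1,2} | ==

Converged values:
  [0] {}
  [1] {2}
  [2] {0,1,2,3}
  [3] {0,1,2}
  [4] {1,2,3}
  [5] {0,1,2,3}

{0,1,2,3}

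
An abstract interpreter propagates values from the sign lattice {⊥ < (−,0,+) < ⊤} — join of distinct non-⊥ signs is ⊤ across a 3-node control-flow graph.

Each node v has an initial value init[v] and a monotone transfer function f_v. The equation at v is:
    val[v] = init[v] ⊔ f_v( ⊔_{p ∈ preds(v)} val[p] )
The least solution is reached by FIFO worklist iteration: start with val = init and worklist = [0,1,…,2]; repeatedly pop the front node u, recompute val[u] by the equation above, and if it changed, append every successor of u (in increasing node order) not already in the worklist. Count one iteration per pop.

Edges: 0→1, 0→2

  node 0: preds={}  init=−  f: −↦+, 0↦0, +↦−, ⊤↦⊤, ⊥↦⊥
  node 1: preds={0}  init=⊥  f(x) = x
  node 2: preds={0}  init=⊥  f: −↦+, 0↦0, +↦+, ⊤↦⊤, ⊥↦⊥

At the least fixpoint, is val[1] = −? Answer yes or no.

yes

Trace (3 dequeues):
  [1] u=0 | in ⊥ | out − | ==
  [2] u=1 | in − | out − | prev ⊥ | push {}
  [3] u=2 | in − | out + | prev ⊥ | push {}

Converged values:
  [0] −
  [1] −
  [2] +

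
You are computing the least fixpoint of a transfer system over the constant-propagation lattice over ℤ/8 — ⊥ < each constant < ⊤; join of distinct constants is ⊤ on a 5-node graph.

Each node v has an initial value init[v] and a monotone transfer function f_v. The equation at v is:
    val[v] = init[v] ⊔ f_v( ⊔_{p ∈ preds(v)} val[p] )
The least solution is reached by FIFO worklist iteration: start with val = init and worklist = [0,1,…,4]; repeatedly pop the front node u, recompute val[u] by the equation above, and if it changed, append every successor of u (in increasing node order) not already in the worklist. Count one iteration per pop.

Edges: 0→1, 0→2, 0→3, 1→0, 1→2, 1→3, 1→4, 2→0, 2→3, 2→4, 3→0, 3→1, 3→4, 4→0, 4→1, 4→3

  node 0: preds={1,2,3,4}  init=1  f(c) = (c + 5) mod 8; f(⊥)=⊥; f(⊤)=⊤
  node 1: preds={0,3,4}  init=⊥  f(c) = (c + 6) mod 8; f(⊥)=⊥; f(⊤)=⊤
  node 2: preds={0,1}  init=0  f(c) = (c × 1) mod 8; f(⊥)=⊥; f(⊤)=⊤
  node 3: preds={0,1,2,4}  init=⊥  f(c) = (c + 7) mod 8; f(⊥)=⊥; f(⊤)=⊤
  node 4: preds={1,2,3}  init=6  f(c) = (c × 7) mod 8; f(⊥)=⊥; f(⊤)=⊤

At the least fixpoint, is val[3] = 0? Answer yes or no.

Worklist (8 pops):
  #1 pop 0: in=⊤ → ⊤ (was 1); enqueue []
  #2 pop 1: in=⊤ → ⊤ (was ⊥); enqueue [0]
  #3 pop 2: in=⊤ → ⊤ (was 0); enqueue []
  #4 pop 3: in=⊤ → ⊤ (was ⊥); enqueue [1]
  #5 pop 4: in=⊤ → ⊤ (was 6); enqueue [3]
  #6 pop 0: in=⊤ → ⊤ (no change)
  #7 pop 1: in=⊤ → ⊤ (no change)
  #8 pop 3: in=⊤ → ⊤ (no change)

Fixpoint:
  val[0] = ⊤
  val[1] = ⊤
  val[2] = ⊤
  val[3] = ⊤
  val[4] = ⊤

no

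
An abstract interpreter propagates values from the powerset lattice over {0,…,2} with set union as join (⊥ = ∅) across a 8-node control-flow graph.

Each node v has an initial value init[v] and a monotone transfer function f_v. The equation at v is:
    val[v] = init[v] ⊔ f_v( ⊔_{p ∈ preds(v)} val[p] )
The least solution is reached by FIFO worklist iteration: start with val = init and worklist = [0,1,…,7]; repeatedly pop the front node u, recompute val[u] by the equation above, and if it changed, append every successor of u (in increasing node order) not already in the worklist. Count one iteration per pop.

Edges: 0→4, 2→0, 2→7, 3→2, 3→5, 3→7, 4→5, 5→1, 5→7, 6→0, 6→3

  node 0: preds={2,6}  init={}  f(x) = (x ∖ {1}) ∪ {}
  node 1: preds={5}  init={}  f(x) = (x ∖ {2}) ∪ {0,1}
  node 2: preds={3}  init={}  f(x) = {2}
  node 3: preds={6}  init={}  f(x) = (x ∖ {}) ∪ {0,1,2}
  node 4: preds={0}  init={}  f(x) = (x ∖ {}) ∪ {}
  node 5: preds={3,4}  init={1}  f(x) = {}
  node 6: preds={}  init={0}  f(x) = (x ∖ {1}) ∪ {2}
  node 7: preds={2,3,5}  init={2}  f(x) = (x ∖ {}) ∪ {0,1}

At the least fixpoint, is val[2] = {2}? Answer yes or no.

yes

Trace (13 dequeues):
  [1] u=0 | in {0} | out {0} | prev {} | push {}
  [2] u=1 | in {1} | out {0,1} | prev {} | push {}
  [3] u=2 | in {} | out {2} | prev {} | push {0}
  [4] u=3 | in {0} | out {0,1,2} | prev {} | push {2}
  [5] u=4 | in {0} | out {0} | prev {} | push {}
  [6] u=5 | in {0,1,2} | out {1} | ==
  [7] u=6 | in {} | out {0,2} | prev {0} | push {3}
  [8] u=7 | in {0,1,2} | out {0,1,2} | prev {2} | push {}
  [9] u=0 | in {0,2} | out {0,2} | prev {0} | push {4}
  [10] u=2 | in {0,1,2} | out {2} | ==
  [11] u=3 | in {0,2} | out {0,1,2} | ==
  [12] u=4 | in {0,2} | out {0,2} | prev {0} | push {5}
  [13] u=5 | in {0,1,2} | out {1} | ==

Converged values:
  [0] {0,2}
  [1] {0,1}
  [2] {2}
  [3] {0,1,2}
  [4] {0,2}
  [5] {1}
  [6] {0,2}
  [7] {0,1,2}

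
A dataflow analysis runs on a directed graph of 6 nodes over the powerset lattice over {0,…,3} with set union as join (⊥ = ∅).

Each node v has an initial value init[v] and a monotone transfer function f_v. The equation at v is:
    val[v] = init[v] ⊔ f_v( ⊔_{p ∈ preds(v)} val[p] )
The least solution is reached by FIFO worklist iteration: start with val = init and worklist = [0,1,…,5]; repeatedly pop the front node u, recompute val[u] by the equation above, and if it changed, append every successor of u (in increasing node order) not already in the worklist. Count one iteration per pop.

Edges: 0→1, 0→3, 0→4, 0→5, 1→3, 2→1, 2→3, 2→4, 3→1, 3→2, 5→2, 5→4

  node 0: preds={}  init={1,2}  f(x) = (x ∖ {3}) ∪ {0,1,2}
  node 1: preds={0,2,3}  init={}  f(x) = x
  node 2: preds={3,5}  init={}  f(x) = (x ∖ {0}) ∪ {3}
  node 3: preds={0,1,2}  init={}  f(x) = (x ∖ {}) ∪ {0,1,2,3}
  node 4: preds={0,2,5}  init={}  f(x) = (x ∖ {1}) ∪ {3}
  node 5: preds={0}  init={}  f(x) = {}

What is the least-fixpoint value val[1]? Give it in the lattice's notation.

Iteration log — 11 steps:
  step 1. node 0  ⊔preds={}  new={0,1,2}  old={1,2}  +wl: 
  step 2. node 1  ⊔preds={0,1,2}  new={0,1,2}  old={}  +wl: 
  step 3. node 2  ⊔preds={}  new={3}  old={}  +wl: 1
  step 4. node 3  ⊔preds={0,1,2,3}  new={0,1,2,3}  old={}  +wl: 2
  step 5. node 4  ⊔preds={0,1,2,3}  new={0,2,3}  old={}  +wl: 
  step 6. node 5  ⊔preds={0,1,2}  new={}  stable
  step 7. node 1  ⊔preds={0,1,2,3}  new={0,1,2,3}  old={0,1,2}  +wl: 3
  step 8. node 2  ⊔preds={0,1,2,3}  new={1,2,3}  old={3}  +wl: 1,4
  step 9. node 3  ⊔preds={0,1,2,3}  new={0,1,2,3}  stable
  step 10. node 1  ⊔preds={0,1,2,3}  new={0,1,2,3}  stable
  step 11. node 4  ⊔preds={0,1,2,3}  new={0,2,3}  stable

Least fixpoint reached:
  node 0: {0,1,2}
  node 1: {0,1,2,3}
  node 2: {1,2,3}
  node 3: {0,1,2,3}
  node 4: {0,2,3}
  node 5: {}

{0,1,2,3}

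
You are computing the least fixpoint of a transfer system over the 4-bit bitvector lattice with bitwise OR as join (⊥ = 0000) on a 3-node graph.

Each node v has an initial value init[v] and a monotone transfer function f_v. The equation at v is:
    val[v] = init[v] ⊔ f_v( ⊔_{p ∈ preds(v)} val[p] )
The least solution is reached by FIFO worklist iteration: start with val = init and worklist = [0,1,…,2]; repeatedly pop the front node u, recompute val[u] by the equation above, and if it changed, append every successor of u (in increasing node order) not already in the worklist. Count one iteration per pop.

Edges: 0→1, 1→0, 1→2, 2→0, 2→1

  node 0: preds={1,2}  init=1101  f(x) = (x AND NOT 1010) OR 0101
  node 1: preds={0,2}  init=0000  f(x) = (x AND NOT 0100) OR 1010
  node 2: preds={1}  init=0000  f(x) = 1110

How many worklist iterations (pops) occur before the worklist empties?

5

Iteration log — 5 steps:
  step 1. node 0  ⊔preds=0000  new=1101  stable
  step 2. node 1  ⊔preds=1101  new=1011  old=0000  +wl: 0
  step 3. node 2  ⊔preds=1011  new=1110  old=0000  +wl: 1
  step 4. node 0  ⊔preds=1111  new=1101  stable
  step 5. node 1  ⊔preds=1111  new=1011  stable

Least fixpoint reached:
  node 0: 1101
  node 1: 1011
  node 2: 1110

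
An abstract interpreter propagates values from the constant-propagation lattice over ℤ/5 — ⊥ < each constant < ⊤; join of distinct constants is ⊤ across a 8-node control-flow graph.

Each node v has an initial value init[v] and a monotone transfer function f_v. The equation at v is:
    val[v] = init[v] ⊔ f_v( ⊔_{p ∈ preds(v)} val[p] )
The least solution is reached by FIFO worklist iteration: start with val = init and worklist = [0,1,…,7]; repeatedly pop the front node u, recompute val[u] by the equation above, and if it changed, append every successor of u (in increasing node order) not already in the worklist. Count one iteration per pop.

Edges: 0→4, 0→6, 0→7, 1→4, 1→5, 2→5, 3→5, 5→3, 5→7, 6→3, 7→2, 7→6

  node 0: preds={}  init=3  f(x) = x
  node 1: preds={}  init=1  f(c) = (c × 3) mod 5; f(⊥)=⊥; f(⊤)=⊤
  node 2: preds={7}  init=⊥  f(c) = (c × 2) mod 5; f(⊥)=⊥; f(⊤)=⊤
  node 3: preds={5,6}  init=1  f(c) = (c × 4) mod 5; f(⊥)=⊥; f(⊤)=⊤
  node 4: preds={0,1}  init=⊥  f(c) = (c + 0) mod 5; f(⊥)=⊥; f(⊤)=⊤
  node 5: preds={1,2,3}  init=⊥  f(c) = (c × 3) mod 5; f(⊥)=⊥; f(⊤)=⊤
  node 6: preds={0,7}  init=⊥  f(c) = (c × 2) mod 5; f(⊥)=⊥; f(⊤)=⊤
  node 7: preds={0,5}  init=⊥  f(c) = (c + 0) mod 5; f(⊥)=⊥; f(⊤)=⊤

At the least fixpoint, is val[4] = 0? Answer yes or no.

no

Worklist (18 pops):
  #1 pop 0: in=⊥ → 3 (no change)
  #2 pop 1: in=⊥ → 1 (no change)
  #3 pop 2: in=⊥ → ⊥ (no change)
  #4 pop 3: in=⊥ → 1 (no change)
  #5 pop 4: in=⊤ → ⊤ (was ⊥); enqueue []
  #6 pop 5: in=1 → 3 (was ⊥); enqueue [3]
  #7 pop 6: in=3 → 1 (was ⊥); enqueue []
  #8 pop 7: in=3 → 3 (was ⊥); enqueue [2,6]
  #9 pop 3: in=⊤ → ⊤ (was 1); enqueue [5]
  #10 pop 2: in=3 → 1 (was ⊥); enqueue []
  #11 pop 6: in=3 → 1 (no change)
  #12 pop 5: in=⊤ → ⊤ (was 3); enqueue [3,7]
  #13 pop 3: in=⊤ → ⊤ (no change)
  #14 pop 7: in=⊤ → ⊤ (was 3); enqueue [2,6]
  #15 pop 2: in=⊤ → ⊤ (was 1); enqueue [5]
  #16 pop 6: in=⊤ → ⊤ (was 1); enqueue [3]
  #17 pop 5: in=⊤ → ⊤ (no change)
  #18 pop 3: in=⊤ → ⊤ (no change)

Fixpoint:
  val[0] = 3
  val[1] = 1
  val[2] = ⊤
  val[3] = ⊤
  val[4] = ⊤
  val[5] = ⊤
  val[6] = ⊤
  val[7] = ⊤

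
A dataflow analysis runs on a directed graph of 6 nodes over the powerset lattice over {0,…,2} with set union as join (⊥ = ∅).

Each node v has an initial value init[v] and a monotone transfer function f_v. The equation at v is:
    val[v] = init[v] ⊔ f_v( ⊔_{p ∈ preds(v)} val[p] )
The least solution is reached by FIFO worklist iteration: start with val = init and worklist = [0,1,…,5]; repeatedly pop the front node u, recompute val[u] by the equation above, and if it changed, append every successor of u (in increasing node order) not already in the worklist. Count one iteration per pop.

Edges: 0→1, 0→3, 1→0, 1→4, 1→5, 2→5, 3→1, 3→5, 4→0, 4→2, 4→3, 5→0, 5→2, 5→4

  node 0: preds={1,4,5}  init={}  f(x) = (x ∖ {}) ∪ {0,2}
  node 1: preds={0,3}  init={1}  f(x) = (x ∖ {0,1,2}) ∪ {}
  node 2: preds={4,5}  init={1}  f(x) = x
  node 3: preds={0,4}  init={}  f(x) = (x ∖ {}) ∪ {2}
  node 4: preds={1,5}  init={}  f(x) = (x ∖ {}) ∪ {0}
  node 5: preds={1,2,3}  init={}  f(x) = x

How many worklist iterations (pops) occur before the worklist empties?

Trace (15 dequeues):
  [1] u=0 | in {1} | out {0,1,2} | prev {} | push {}
  [2] u=1 | in {0,1,2} | out {1} | ==
  [3] u=2 | in {} | out {1} | ==
  [4] u=3 | in {0,1,2} | out {0,1,2} | prev {} | push {1}
  [5] u=4 | in {1} | out {0,1} | prev {} | push {0,2,3}
  [6] u=5 | in {0,1,2} | out {0,1,2} | prev {} | push {4}
  [7] u=1 | in {0,1,2} | out {1} | ==
  [8] u=0 | in {0,1,2} | out {0,1,2} | ==
  [9] u=2 | in {0,1,2} | out {0,1,2} | prev {1} | push {5}
  [10] u=3 | in {0,1,2} | out {0,1,2} | ==
  [11] u=4 | in {0,1,2} | out {0,1,2} | prev {0,1} | push {0,2,3}
  [12] u=5 | in {0,1,2} | out {0,1,2} | ==
  [13] u=0 | in {0,1,2} | out {0,1,2} | ==
  [14] u=2 | in {0,1,2} | out {0,1,2} | ==
  [15] u=3 | in {0,1,2} | out {0,1,2} | ==

Converged values:
  [0] {0,1,2}
  [1] {1}
  [2] {0,1,2}
  [3] {0,1,2}
  [4] {0,1,2}
  [5] {0,1,2}

15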